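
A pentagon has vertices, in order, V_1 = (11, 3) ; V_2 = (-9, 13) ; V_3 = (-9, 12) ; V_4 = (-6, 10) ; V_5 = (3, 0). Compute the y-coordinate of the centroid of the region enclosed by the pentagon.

569/105

Apply Gauss's area formula. First the cross-terms c_i = x_i·y_{i+1} − x_{i+1}·y_i:
  170, 9, -18, -30, 9  ⇒  2A = 140, A = 70.
Then Σ (y_i + y_{i+1})·c_i = 2276, so ȳ = 2276 / (6·70) = 569/105.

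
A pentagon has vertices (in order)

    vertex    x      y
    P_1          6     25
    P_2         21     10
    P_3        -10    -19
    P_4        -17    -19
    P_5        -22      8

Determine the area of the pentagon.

Apply the shoelace formula: 2A = Σ (x_i·y_{i+1} − x_{i+1}·y_i), indices taken mod 5.
Σ = (-465) + (-299) + (-133) + (-554) + (-598) = -2049
Area = |Σ|/2 = 1024.5.

1024.5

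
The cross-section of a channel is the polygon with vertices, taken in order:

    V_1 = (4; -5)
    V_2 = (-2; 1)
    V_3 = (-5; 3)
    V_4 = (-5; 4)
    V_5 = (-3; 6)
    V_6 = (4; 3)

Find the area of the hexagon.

Apply the shoelace formula: 2A = Σ (x_i·y_{i+1} − x_{i+1}·y_i), indices taken mod 6.
V_1→V_2: (4)(1) − (-2)(-5) = -6
V_2→V_3: (-2)(3) − (-5)(1) = -1
V_3→V_4: (-5)(4) − (-5)(3) = -5
V_4→V_5: (-5)(6) − (-3)(4) = -18
V_5→V_6: (-3)(3) − (4)(6) = -33
V_6→V_1: (4)(-5) − (4)(3) = -32
Σ = -95
Area = |Σ|/2 = 47.5.

47.5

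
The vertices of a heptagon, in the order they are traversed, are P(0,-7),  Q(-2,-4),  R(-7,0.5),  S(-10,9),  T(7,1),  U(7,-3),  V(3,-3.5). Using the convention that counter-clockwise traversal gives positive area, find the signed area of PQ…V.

Apply Gauss's area formula: 2A = Σ (x_i·y_{i+1} − x_{i+1}·y_i), indices taken mod 7.
Cross-terms: -14, -29, -58, -73, -28, -15.5, -21  ⇒  Σ = -238.5
Signed area = Σ/2 = -119.25 (negative ⇒ clockwise traversal).

-119.25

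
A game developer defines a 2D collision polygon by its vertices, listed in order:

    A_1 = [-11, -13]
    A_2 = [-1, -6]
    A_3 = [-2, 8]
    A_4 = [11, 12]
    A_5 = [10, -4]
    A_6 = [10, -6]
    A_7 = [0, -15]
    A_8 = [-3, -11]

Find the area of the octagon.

270

A_1→A_2: (-11)(-6) − (-1)(-13) = 53
A_2→A_3: (-1)(8) − (-2)(-6) = -20
A_3→A_4: (-2)(12) − (11)(8) = -112
A_4→A_5: (11)(-4) − (10)(12) = -164
A_5→A_6: (10)(-6) − (10)(-4) = -20
A_6→A_7: (10)(-15) − (0)(-6) = -150
A_7→A_8: (0)(-11) − (-3)(-15) = -45
A_8→A_1: (-3)(-13) − (-11)(-11) = -82
Σ = -540
Area = |Σ|/2 = 270.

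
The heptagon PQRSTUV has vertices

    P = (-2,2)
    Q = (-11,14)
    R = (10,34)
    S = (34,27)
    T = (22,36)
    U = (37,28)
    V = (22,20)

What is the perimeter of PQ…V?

148

|PQ| = √((-9)² + (12)²) = √225 = 15
|QR| = √((21)² + (20)²) = √841 = 29
|RS| = √((24)² + (-7)²) = √625 = 25
|ST| = √((-12)² + (9)²) = √225 = 15
|TU| = √((15)² + (-8)²) = √289 = 17
|UV| = √((-15)² + (-8)²) = √289 = 17
|VP| = √((-24)² + (-18)²) = √900 = 30
Perimeter = 15 + 29 + 25 + 15 + 17 + 17 + 30 = 148.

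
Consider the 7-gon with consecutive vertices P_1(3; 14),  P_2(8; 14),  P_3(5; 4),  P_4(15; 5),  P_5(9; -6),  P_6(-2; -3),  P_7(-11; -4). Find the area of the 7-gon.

242

Apply the shoelace formula: 2A = Σ (x_i·y_{i+1} − x_{i+1}·y_i), indices taken mod 7.
Cross-terms: -70, -38, -35, -135, -39, -25, -142  ⇒  Σ = -484
Area = |Σ|/2 = 242.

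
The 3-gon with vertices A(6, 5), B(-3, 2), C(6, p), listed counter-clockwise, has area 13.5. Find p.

2

The doubled signed area Σ (x_i y_{i+1} − x_{i+1} y_i) is linear in p.
With p=0 it equals 45; the coefficient of p is -9 (from the two edges through C).
So -9·p + 45 = 2·13.5 = 27 ⇒ p = 2.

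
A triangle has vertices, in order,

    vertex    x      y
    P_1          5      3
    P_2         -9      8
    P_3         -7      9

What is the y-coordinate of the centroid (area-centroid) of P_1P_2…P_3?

Apply Gauss's area formula. First the cross-terms c_i = x_i·y_{i+1} − x_{i+1}·y_i:
  67, -25, -66  ⇒  2A = -24, A = -12.
Then Σ (y_i + y_{i+1})·c_i = -480, so ȳ = -480 / (6·(-12)) = 20/3.

20/3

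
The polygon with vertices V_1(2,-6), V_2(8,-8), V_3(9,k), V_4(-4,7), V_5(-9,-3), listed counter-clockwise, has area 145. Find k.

Write out the shoelace sum; only the two edges meeting at V_3 involve k:
2·Area = [(8·k − 9·(-8)) + (9·7 − (-4)·k)] + 167
       = 12·k + 302 = 290
⇒ k = -1.

-1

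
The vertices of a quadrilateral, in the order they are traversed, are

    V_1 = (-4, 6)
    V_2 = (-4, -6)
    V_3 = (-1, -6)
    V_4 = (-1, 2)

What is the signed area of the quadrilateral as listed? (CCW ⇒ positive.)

30

Apply the shoelace formula: 2A = Σ (x_i·y_{i+1} − x_{i+1}·y_i), indices taken mod 4.
Σ = (48) + (18) + (-8) + (2) = 60
Signed area = Σ/2 = 30 (positive ⇒ counter-clockwise traversal).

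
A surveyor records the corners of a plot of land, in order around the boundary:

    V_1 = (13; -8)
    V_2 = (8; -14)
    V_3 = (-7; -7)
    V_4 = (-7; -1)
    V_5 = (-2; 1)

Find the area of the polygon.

160

Apply Gauss's area formula: 2A = Σ (x_i·y_{i+1} − x_{i+1}·y_i), indices taken mod 5.
V_1→V_2: (13)(-14) − (8)(-8) = -118
V_2→V_3: (8)(-7) − (-7)(-14) = -154
V_3→V_4: (-7)(-1) − (-7)(-7) = -42
V_4→V_5: (-7)(1) − (-2)(-1) = -9
V_5→V_1: (-2)(-8) − (13)(1) = 3
Σ = -320
Area = |Σ|/2 = 160.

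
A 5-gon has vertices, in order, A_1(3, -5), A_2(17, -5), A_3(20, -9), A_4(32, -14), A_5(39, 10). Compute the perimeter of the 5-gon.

|A_1A_2| = √((14)² + (0)²) = √196 = 14
|A_2A_3| = √((3)² + (-4)²) = √25 = 5
|A_3A_4| = √((12)² + (-5)²) = √169 = 13
|A_4A_5| = √((7)² + (24)²) = √625 = 25
|A_5A_1| = √((-36)² + (-15)²) = √1521 = 39
Perimeter = 14 + 5 + 13 + 25 + 39 = 96.

96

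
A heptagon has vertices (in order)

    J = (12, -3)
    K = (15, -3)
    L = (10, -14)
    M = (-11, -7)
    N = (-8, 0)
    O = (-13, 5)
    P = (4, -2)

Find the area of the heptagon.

Σ = (9) + (-180) + (-224) + (-56) + (-40) + (6) + (12) = -473
Area = |Σ|/2 = 236.5.

236.5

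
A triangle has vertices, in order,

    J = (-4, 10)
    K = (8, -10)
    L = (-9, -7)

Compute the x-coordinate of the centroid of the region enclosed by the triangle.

Apply the surveyor's formula. First the cross-terms c_i = x_i·y_{i+1} − x_{i+1}·y_i:
  -40, -146, -118  ⇒  2A = -304, A = -152.
Then Σ (x_i + x_{i+1})·c_i = 1520, so x̄ = 1520 / (6·(-152)) = -5/3.

-5/3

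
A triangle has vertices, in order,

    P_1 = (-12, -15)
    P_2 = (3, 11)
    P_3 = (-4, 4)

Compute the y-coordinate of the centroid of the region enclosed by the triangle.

0

Apply the surveyor's formula. First the cross-terms c_i = x_i·y_{i+1} − x_{i+1}·y_i:
  -87, 56, 108  ⇒  2A = 77, A = 38.5.
Then Σ (y_i + y_{i+1})·c_i = 0, so ȳ = 0 / (6·38.5) = 0.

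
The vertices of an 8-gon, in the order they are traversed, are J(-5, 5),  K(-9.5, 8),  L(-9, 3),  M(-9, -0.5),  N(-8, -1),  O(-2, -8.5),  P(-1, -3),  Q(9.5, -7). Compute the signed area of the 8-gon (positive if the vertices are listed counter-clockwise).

Apply the shoelace formula: 2A = Σ (x_i·y_{i+1} − x_{i+1}·y_i), indices taken mod 8.
Σ = (7.5) + (43.5) + (31.5) + (5) + (66) + (-2.5) + (35.5) + (12.5) = 199
Signed area = Σ/2 = 99.5 (positive ⇒ counter-clockwise traversal).

99.5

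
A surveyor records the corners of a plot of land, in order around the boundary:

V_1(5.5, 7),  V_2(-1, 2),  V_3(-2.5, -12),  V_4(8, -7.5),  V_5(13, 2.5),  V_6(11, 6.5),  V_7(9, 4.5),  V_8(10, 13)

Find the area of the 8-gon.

192.875

Apply Gauss's area formula: 2A = Σ (x_i·y_{i+1} − x_{i+1}·y_i), indices taken mod 8.
Σ = (18) + (17) + (114.75) + (117.5) + (57) + (-9) + (72) + (-1.5) = 385.75
Area = |Σ|/2 = 192.875.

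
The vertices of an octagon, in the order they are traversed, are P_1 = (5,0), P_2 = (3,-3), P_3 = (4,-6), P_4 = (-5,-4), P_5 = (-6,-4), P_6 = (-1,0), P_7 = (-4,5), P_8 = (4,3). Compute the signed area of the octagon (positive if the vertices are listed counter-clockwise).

Apply the surveyor's formula: 2A = Σ (x_i·y_{i+1} − x_{i+1}·y_i), indices taken mod 8.
P_1→P_2: (5)(-3) − (3)(0) = -15
P_2→P_3: (3)(-6) − (4)(-3) = -6
P_3→P_4: (4)(-4) − (-5)(-6) = -46
P_4→P_5: (-5)(-4) − (-6)(-4) = -4
P_5→P_6: (-6)(0) − (-1)(-4) = -4
P_6→P_7: (-1)(5) − (-4)(0) = -5
P_7→P_8: (-4)(3) − (4)(5) = -32
P_8→P_1: (4)(0) − (5)(3) = -15
Σ = -127
Signed area = Σ/2 = -63.5 (negative ⇒ clockwise traversal).

-63.5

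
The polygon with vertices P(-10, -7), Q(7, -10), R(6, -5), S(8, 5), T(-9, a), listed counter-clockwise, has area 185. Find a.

1

Write out the shoelace sum; only the two edges meeting at T involve a:
2·Area = [(8·a − (-9)·5) + ((-9)·(-7) − (-10)·a)] + 244
       = 18·a + 352 = 370
⇒ a = 1.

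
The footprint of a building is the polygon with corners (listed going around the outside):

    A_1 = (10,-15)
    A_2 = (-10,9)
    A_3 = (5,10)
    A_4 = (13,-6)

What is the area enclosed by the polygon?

250

Apply the surveyor's formula: 2A = Σ (x_i·y_{i+1} − x_{i+1}·y_i), indices taken mod 4.
Cross-terms: -60, -145, -160, -135  ⇒  Σ = -500
Area = |Σ|/2 = 250.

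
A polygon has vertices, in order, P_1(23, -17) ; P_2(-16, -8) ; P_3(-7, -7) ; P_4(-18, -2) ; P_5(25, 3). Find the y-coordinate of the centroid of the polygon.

Apply the shoelace (surveyor's) formula. First the cross-terms c_i = x_i·y_{i+1} − x_{i+1}·y_i:
  -456, 56, -112, -4, -494  ⇒  2A = -1010, A = -505.
Then Σ (y_i + y_{i+1})·c_i = 18480, so ȳ = 18480 / (6·(-505)) = -616/101.

-616/101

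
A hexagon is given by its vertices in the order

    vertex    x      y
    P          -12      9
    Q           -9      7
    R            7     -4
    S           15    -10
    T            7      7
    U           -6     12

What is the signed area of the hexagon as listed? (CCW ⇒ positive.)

182.5

Apply the shoelace formula: 2A = Σ (x_i·y_{i+1} − x_{i+1}·y_i), indices taken mod 6.
Σ = (-3) + (-13) + (-10) + (175) + (126) + (90) = 365
Signed area = Σ/2 = 182.5 (positive ⇒ counter-clockwise traversal).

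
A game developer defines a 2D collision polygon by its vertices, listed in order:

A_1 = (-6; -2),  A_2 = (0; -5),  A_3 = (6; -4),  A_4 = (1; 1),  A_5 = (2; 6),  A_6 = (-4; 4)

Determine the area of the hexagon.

Σ = (30) + (30) + (10) + (4) + (32) + (32) = 138
Area = |Σ|/2 = 69.

69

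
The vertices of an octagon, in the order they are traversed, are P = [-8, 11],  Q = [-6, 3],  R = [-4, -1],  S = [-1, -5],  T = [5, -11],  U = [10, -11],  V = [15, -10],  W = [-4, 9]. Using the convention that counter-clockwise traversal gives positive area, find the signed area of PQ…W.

179

Σ = (42) + (18) + (19) + (36) + (55) + (65) + (95) + (28) = 358
Signed area = Σ/2 = 179 (positive ⇒ counter-clockwise traversal).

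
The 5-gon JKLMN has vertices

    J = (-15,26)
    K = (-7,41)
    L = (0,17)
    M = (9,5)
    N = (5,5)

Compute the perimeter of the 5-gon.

90

|JK| = √((8)² + (15)²) = √289 = 17
|KL| = √((7)² + (-24)²) = √625 = 25
|LM| = √((9)² + (-12)²) = √225 = 15
|MN| = √((-4)² + (0)²) = √16 = 4
|NJ| = √((-20)² + (21)²) = √841 = 29
Perimeter = 17 + 25 + 15 + 4 + 29 = 90.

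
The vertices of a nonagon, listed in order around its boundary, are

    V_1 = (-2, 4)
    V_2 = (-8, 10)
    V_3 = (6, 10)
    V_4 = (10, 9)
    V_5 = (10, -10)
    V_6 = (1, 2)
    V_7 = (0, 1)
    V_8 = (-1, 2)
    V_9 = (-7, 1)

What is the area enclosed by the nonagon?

Apply the shoelace formula: 2A = Σ (x_i·y_{i+1} − x_{i+1}·y_i), indices taken mod 9.
Σ = (12) + (-140) + (-46) + (-190) + (30) + (1) + (1) + (13) + (-26) = -345
Area = |Σ|/2 = 172.5.

172.5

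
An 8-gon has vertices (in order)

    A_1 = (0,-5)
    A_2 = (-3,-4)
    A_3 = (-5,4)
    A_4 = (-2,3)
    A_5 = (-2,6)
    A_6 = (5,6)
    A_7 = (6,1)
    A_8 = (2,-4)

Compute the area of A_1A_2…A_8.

Apply the surveyor's formula: 2A = Σ (x_i·y_{i+1} − x_{i+1}·y_i), indices taken mod 8.
Σ = (-15) + (-32) + (-7) + (-6) + (-42) + (-31) + (-26) + (-10) = -169
Area = |Σ|/2 = 84.5.

84.5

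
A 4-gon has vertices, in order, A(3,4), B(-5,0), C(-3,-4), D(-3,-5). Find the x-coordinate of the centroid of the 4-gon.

-109/69

Apply Gauss's area formula. First the cross-terms c_i = x_i·y_{i+1} − x_{i+1}·y_i:
  20, 20, 3, 3  ⇒  2A = 46, A = 23.
Then Σ (x_i + x_{i+1})·c_i = -218, so x̄ = -218 / (6·23) = -109/69.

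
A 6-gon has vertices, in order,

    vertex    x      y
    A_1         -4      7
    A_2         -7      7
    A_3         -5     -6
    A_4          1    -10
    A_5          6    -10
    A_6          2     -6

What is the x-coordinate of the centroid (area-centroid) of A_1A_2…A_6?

-379/178

Apply the surveyor's formula. First the cross-terms c_i = x_i·y_{i+1} − x_{i+1}·y_i:
  21, 77, 56, 50, -16, -10  ⇒  2A = 178, A = 89.
Then Σ (x_i + x_{i+1})·c_i = -1137, so x̄ = -1137 / (6·89) = -379/178.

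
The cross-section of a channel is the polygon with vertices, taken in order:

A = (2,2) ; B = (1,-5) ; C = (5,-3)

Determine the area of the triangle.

Σ = (-12) + (22) + (16) = 26
Area = |Σ|/2 = 13.

13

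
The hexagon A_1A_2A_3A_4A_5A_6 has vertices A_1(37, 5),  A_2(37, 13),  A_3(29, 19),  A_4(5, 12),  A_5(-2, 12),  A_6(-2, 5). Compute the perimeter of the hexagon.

|A_1A_2| = √((0)² + (8)²) = √64 = 8
|A_2A_3| = √((-8)² + (6)²) = √100 = 10
|A_3A_4| = √((-24)² + (-7)²) = √625 = 25
|A_4A_5| = √((-7)² + (0)²) = √49 = 7
|A_5A_6| = √((0)² + (-7)²) = √49 = 7
|A_6A_1| = √((39)² + (0)²) = √1521 = 39
Perimeter = 8 + 10 + 25 + 7 + 7 + 39 = 96.

96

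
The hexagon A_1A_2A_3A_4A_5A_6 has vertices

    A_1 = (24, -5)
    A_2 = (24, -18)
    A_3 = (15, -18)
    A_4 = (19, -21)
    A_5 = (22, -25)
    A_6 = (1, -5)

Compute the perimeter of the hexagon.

84

|A_1A_2| = √((0)² + (-13)²) = √169 = 13
|A_2A_3| = √((-9)² + (0)²) = √81 = 9
|A_3A_4| = √((4)² + (-3)²) = √25 = 5
|A_4A_5| = √((3)² + (-4)²) = √25 = 5
|A_5A_6| = √((-21)² + (20)²) = √841 = 29
|A_6A_1| = √((23)² + (0)²) = √529 = 23
Perimeter = 13 + 9 + 5 + 5 + 29 + 23 = 84.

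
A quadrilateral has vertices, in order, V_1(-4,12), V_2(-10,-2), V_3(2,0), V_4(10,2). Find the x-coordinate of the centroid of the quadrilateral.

Apply the shoelace formula. First the cross-terms c_i = x_i·y_{i+1} − x_{i+1}·y_i:
  128, 4, 4, 128  ⇒  2A = 264, A = 132.
Then Σ (x_i + x_{i+1})·c_i = -1008, so x̄ = -1008 / (6·132) = -14/11.

-14/11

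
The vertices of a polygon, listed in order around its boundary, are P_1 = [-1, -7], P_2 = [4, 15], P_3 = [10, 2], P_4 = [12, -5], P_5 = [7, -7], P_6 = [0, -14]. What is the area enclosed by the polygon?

182

Apply the surveyor's formula: 2A = Σ (x_i·y_{i+1} − x_{i+1}·y_i), indices taken mod 6.
Σ = (13) + (-142) + (-74) + (-49) + (-98) + (-14) = -364
Area = |Σ|/2 = 182.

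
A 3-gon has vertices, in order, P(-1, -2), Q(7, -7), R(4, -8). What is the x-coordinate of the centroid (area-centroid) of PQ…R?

Apply the surveyor's formula. First the cross-terms c_i = x_i·y_{i+1} − x_{i+1}·y_i:
  21, -28, -16  ⇒  2A = -23, A = -11.5.
Then Σ (x_i + x_{i+1})·c_i = -230, so x̄ = -230 / (6·(-11.5)) = 10/3.

10/3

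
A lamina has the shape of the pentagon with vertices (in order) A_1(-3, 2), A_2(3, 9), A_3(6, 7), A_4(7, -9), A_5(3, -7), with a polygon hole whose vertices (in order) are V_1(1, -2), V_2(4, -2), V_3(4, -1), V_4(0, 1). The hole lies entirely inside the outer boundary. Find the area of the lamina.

96.5

Outer boundary:
Σ = (-33) + (-33) + (-103) + (-22) + (-15) = -206
Area = |Σ|/2 = 103.
Hole:
Apply the surveyor's formula: 2A = Σ (x_i·y_{i+1} − x_{i+1}·y_i), indices taken mod 4.
Σ = (6) + (4) + (4) + (-1) = 13
Area = |Σ|/2 = 6.5.
Net area = 103 − 6.5 = 96.5.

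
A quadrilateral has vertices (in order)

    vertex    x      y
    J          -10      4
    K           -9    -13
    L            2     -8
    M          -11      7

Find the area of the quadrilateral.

108

J→K: (-10)(-13) − (-9)(4) = 166
K→L: (-9)(-8) − (2)(-13) = 98
L→M: (2)(7) − (-11)(-8) = -74
M→J: (-11)(4) − (-10)(7) = 26
Σ = 216
Area = |Σ|/2 = 108.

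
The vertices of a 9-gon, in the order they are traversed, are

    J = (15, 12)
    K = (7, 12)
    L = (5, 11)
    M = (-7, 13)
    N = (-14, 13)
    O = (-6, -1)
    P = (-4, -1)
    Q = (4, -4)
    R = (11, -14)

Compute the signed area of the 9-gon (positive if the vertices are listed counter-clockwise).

Apply the shoelace (surveyor's) formula: 2A = Σ (x_i·y_{i+1} − x_{i+1}·y_i), indices taken mod 9.
J→K: (15)(12) − (7)(12) = 96
K→L: (7)(11) − (5)(12) = 17
L→M: (5)(13) − (-7)(11) = 142
M→N: (-7)(13) − (-14)(13) = 91
N→O: (-14)(-1) − (-6)(13) = 92
O→P: (-6)(-1) − (-4)(-1) = 2
P→Q: (-4)(-4) − (4)(-1) = 20
Q→R: (4)(-14) − (11)(-4) = -12
R→J: (11)(12) − (15)(-14) = 342
Σ = 790
Signed area = Σ/2 = 395 (positive ⇒ counter-clockwise traversal).

395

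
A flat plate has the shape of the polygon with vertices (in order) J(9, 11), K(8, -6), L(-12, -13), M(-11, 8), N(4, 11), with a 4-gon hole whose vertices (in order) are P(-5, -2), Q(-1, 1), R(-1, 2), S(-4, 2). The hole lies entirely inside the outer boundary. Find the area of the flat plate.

374.5

Outer boundary:
Σ = (-142) + (-176) + (-239) + (-153) + (-55) = -765
Area = |Σ|/2 = 382.5.
Hole:
Apply the shoelace (surveyor's) formula: 2A = Σ (x_i·y_{i+1} − x_{i+1}·y_i), indices taken mod 4.
P→Q: (-5)(1) − (-1)(-2) = -7
Q→R: (-1)(2) − (-1)(1) = -1
R→S: (-1)(2) − (-4)(2) = 6
S→P: (-4)(-2) − (-5)(2) = 18
Σ = 16
Area = |Σ|/2 = 8.
Net area = 382.5 − 8 = 374.5.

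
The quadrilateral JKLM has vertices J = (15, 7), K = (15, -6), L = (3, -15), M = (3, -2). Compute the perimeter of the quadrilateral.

56

|JK| = √((0)² + (-13)²) = √169 = 13
|KL| = √((-12)² + (-9)²) = √225 = 15
|LM| = √((0)² + (13)²) = √169 = 13
|MJ| = √((12)² + (9)²) = √225 = 15
Perimeter = 13 + 15 + 13 + 15 = 56.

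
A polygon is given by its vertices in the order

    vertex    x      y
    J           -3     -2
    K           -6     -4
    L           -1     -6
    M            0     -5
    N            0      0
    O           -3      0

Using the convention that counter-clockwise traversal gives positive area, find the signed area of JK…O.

21.5

Cross-terms: 0, 32, 5, 0, 0, 6  ⇒  Σ = 43
Signed area = Σ/2 = 21.5 (positive ⇒ counter-clockwise traversal).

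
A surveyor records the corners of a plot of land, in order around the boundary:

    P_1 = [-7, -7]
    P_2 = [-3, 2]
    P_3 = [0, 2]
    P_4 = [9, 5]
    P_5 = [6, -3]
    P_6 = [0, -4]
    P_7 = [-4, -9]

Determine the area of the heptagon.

Apply the shoelace (surveyor's) formula: 2A = Σ (x_i·y_{i+1} − x_{i+1}·y_i), indices taken mod 7.
P_1→P_2: (-7)(2) − (-3)(-7) = -35
P_2→P_3: (-3)(2) − (0)(2) = -6
P_3→P_4: (0)(5) − (9)(2) = -18
P_4→P_5: (9)(-3) − (6)(5) = -57
P_5→P_6: (6)(-4) − (0)(-3) = -24
P_6→P_7: (0)(-9) − (-4)(-4) = -16
P_7→P_1: (-4)(-7) − (-7)(-9) = -35
Σ = -191
Area = |Σ|/2 = 95.5.

95.5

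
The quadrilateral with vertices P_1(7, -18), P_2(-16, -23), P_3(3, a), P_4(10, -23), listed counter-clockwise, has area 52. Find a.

The doubled signed area Σ (x_i y_{i+1} − x_{i+1} y_i) is linear in a.
With a=0 it equals -468; the coefficient of a is -26 (from the two edges through P_3).
So -26·a + -468 = 2·52 = 104 ⇒ a = -22.

-22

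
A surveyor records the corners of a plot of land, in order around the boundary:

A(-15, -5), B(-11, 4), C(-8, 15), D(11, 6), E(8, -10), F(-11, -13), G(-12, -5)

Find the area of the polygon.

474.5

Cross-terms: -115, -133, -213, -158, -214, -101, -15  ⇒  Σ = -949
Area = |Σ|/2 = 474.5.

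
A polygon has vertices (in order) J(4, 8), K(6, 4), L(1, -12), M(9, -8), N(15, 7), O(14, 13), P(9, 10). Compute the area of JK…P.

163.5

Apply the shoelace formula: 2A = Σ (x_i·y_{i+1} − x_{i+1}·y_i), indices taken mod 7.
Cross-terms: -32, -76, 100, 183, 97, 23, 32  ⇒  Σ = 327
Area = |Σ|/2 = 163.5.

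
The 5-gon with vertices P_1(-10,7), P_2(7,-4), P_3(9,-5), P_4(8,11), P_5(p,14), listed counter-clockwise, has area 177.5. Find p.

The doubled signed area Σ (x_i y_{i+1} − x_{i+1} y_i) is linear in p.
With p=0 it equals 383; the coefficient of p is -4 (from the two edges through P_5).
So -4·p + 383 = 2·177.5 = 355 ⇒ p = 7.

7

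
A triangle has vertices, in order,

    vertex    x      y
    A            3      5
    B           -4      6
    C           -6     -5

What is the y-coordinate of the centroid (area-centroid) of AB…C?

2

Apply the shoelace (surveyor's) formula. First the cross-terms c_i = x_i·y_{i+1} − x_{i+1}·y_i:
  38, 56, -15  ⇒  2A = 79, A = 39.5.
Then Σ (y_i + y_{i+1})·c_i = 474, so ȳ = 474 / (6·39.5) = 2.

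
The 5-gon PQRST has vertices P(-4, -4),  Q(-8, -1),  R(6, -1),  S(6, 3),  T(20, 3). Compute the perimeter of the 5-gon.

|PQ| = √((-4)² + (3)²) = √25 = 5
|QR| = √((14)² + (0)²) = √196 = 14
|RS| = √((0)² + (4)²) = √16 = 4
|ST| = √((14)² + (0)²) = √196 = 14
|TP| = √((-24)² + (-7)²) = √625 = 25
Perimeter = 5 + 14 + 4 + 14 + 25 = 62.

62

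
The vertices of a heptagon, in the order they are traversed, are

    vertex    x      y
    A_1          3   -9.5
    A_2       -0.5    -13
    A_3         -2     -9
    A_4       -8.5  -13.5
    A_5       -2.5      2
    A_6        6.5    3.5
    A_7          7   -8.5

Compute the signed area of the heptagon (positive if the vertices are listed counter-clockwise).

Cross-terms: -43.75, -21.5, -49.5, -50.75, -21.75, -79.75, -41  ⇒  Σ = -308
Signed area = Σ/2 = -154 (negative ⇒ clockwise traversal).

-154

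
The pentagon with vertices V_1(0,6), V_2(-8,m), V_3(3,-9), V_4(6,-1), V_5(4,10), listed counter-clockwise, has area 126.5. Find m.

Write out the shoelace sum; only the two edges meeting at V_2 involve m:
2·Area = [(0·m − (-8)·6) + ((-8)·(-9) − 3·m)] + 139
       = -3·m + 259 = 253
⇒ m = 2.

2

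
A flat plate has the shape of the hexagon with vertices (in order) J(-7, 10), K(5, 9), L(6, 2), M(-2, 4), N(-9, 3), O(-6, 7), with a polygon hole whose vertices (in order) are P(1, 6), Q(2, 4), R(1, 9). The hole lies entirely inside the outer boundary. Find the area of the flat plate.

Outer boundary:
Σ = (-113) + (-44) + (28) + (30) + (-45) + (-11) = -155
Area = |Σ|/2 = 77.5.
Hole:
Σ = (-8) + (14) + (-3) = 3
Area = |Σ|/2 = 1.5.
Net area = 77.5 − 1.5 = 76.

76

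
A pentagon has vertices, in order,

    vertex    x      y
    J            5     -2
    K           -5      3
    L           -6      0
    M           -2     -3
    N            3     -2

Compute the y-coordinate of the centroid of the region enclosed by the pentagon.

-38/87

Apply the shoelace (surveyor's) formula. First the cross-terms c_i = x_i·y_{i+1} − x_{i+1}·y_i:
  5, 18, 18, 13, 4  ⇒  2A = 58, A = 29.
Then Σ (y_i + y_{i+1})·c_i = -76, so ȳ = -76 / (6·29) = -38/87.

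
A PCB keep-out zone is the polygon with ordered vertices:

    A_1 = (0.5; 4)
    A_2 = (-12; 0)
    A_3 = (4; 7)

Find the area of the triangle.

A_1→A_2: (0.5)(0) − (-12)(4) = 48
A_2→A_3: (-12)(7) − (4)(0) = -84
A_3→A_1: (4)(4) − (0.5)(7) = 12.5
Σ = -23.5
Area = |Σ|/2 = 11.75.

11.75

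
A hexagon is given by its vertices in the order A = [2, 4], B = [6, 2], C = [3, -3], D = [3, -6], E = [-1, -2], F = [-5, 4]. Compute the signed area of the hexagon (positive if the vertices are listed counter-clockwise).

-53.5

Apply the shoelace formula: 2A = Σ (x_i·y_{i+1} − x_{i+1}·y_i), indices taken mod 6.
Σ = (-20) + (-24) + (-9) + (-12) + (-14) + (-28) = -107
Signed area = Σ/2 = -53.5 (negative ⇒ clockwise traversal).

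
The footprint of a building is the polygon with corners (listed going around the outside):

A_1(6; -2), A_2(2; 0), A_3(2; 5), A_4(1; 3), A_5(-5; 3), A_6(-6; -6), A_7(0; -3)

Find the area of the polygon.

A_1→A_2: (6)(0) − (2)(-2) = 4
A_2→A_3: (2)(5) − (2)(0) = 10
A_3→A_4: (2)(3) − (1)(5) = 1
A_4→A_5: (1)(3) − (-5)(3) = 18
A_5→A_6: (-5)(-6) − (-6)(3) = 48
A_6→A_7: (-6)(-3) − (0)(-6) = 18
A_7→A_1: (0)(-2) − (6)(-3) = 18
Σ = 117
Area = |Σ|/2 = 58.5.

58.5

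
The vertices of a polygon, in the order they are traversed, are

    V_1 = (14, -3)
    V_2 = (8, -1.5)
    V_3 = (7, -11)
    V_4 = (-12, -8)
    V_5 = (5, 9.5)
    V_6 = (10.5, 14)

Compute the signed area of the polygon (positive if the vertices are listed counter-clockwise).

-296.875

V_1→V_2: (14)(-1.5) − (8)(-3) = 3
V_2→V_3: (8)(-11) − (7)(-1.5) = -77.5
V_3→V_4: (7)(-8) − (-12)(-11) = -188
V_4→V_5: (-12)(9.5) − (5)(-8) = -74
V_5→V_6: (5)(14) − (10.5)(9.5) = -29.75
V_6→V_1: (10.5)(-3) − (14)(14) = -227.5
Σ = -593.75
Signed area = Σ/2 = -296.875 (negative ⇒ clockwise traversal).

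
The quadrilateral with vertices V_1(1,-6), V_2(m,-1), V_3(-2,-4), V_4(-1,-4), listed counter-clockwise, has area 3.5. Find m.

Write out the shoelace sum; only the two edges meeting at V_2 involve m:
2·Area = [(1·(-1) − m·(-6)) + (m·(-4) − (-2)·(-1))] + 14
       = 2·m + 11 = 7
⇒ m = -2.

-2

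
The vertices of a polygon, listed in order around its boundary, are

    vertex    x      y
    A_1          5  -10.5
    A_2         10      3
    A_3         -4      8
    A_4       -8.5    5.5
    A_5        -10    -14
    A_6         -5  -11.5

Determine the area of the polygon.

293.5

Apply the shoelace (surveyor's) formula: 2A = Σ (x_i·y_{i+1} − x_{i+1}·y_i), indices taken mod 6.
Σ = (120) + (92) + (46) + (174) + (45) + (110) = 587
Area = |Σ|/2 = 293.5.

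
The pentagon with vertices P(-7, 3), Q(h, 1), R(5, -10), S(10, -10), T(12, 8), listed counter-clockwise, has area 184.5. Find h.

The doubled signed area Σ (x_i y_{i+1} − x_{i+1} y_i) is linear in h.
With h=0 it equals 330; the coefficient of h is -13 (from the two edges through Q).
So -13·h + 330 = 2·184.5 = 369 ⇒ h = -3.

-3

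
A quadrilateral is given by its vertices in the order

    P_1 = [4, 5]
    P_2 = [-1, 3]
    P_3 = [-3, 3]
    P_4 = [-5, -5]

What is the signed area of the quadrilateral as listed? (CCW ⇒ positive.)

Cross-terms: 17, 6, 30, -5  ⇒  Σ = 48
Signed area = Σ/2 = 24 (positive ⇒ counter-clockwise traversal).

24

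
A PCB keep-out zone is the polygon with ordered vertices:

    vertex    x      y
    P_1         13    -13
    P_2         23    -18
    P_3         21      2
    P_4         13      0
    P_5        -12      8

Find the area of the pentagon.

309.5

Cross-terms: 65, 424, -26, 104, 52  ⇒  Σ = 619
Area = |Σ|/2 = 309.5.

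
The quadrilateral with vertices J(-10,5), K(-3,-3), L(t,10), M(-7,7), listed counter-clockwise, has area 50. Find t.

The doubled signed area Σ (x_i y_{i+1} − x_{i+1} y_i) is linear in t.
With t=0 it equals 120; the coefficient of t is 10 (from the two edges through L).
So 10·t + 120 = 2·50 = 100 ⇒ t = -2.

-2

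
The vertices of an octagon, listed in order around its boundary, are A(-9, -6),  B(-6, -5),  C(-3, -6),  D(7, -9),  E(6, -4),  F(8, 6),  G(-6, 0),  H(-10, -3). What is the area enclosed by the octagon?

Apply Gauss's area formula: 2A = Σ (x_i·y_{i+1} − x_{i+1}·y_i), indices taken mod 8.
Σ = (9) + (21) + (69) + (26) + (68) + (36) + (18) + (33) = 280
Area = |Σ|/2 = 140.

140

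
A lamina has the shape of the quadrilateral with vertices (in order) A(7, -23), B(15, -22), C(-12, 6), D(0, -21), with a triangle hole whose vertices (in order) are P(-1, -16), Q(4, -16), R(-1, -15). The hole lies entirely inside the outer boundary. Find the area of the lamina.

Outer boundary:
Cross-terms: 191, -174, 252, 147  ⇒  Σ = 416
Area = |Σ|/2 = 208.
Hole:
Cross-terms: 80, -76, 1  ⇒  Σ = 5
Area = |Σ|/2 = 2.5.
Net area = 208 − 2.5 = 205.5.

205.5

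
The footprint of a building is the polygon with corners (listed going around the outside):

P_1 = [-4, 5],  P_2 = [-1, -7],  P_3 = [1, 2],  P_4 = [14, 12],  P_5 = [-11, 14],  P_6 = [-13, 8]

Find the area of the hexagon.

205.5

Σ = (33) + (5) + (-16) + (328) + (94) + (-33) = 411
Area = |Σ|/2 = 205.5.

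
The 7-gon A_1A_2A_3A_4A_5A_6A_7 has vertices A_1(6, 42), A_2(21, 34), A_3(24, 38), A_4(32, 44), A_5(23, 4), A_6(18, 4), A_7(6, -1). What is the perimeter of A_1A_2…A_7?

|A_1A_2| = √((15)² + (-8)²) = √289 = 17
|A_2A_3| = √((3)² + (4)²) = √25 = 5
|A_3A_4| = √((8)² + (6)²) = √100 = 10
|A_4A_5| = √((-9)² + (-40)²) = √1681 = 41
|A_5A_6| = √((-5)² + (0)²) = √25 = 5
|A_6A_7| = √((-12)² + (-5)²) = √169 = 13
|A_7A_1| = √((0)² + (43)²) = √1849 = 43
Perimeter = 17 + 5 + 10 + 41 + 5 + 13 + 43 = 134.

134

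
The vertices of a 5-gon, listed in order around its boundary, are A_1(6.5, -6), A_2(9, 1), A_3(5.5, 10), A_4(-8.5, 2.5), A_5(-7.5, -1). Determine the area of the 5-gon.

161.25

Apply the surveyor's formula: 2A = Σ (x_i·y_{i+1} − x_{i+1}·y_i), indices taken mod 5.
Σ = (60.5) + (84.5) + (98.75) + (27.25) + (51.5) = 322.5
Area = |Σ|/2 = 161.25.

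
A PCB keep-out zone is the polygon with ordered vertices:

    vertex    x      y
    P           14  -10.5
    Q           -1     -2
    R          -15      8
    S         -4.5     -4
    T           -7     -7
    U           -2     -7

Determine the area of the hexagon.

Cross-terms: -38.5, -38, 96, 3.5, 35, 119  ⇒  Σ = 177
Area = |Σ|/2 = 88.5.

88.5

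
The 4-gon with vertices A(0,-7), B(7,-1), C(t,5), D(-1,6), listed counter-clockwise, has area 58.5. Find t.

Write out the shoelace sum; only the two edges meeting at C involve t:
2·Area = [(7·5 − t·(-1)) + (t·6 − (-1)·5)] + 56
       = 7·t + 96 = 117
⇒ t = 3.

3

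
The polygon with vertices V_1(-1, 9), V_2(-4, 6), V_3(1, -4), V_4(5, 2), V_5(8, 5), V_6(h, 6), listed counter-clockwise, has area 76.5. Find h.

The doubled signed area Σ (x_i y_{i+1} − x_{i+1} y_i) is linear in h.
With h=0 it equals 125; the coefficient of h is 4 (from the two edges through V_6).
So 4·h + 125 = 2·76.5 = 153 ⇒ h = 7.

7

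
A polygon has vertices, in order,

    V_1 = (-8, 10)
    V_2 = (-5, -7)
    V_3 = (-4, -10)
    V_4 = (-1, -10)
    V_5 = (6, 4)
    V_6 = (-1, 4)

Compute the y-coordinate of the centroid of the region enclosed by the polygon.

-115/198

Apply the shoelace (surveyor's) formula. First the cross-terms c_i = x_i·y_{i+1} − x_{i+1}·y_i:
  106, 22, 30, 56, 28, 22  ⇒  2A = 264, A = 132.
Then Σ (y_i + y_{i+1})·c_i = -460, so ȳ = -460 / (6·132) = -115/198.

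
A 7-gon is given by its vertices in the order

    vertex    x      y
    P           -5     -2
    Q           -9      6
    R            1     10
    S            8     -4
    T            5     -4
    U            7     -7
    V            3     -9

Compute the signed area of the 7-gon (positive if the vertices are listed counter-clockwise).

-170

Apply Gauss's area formula: 2A = Σ (x_i·y_{i+1} − x_{i+1}·y_i), indices taken mod 7.
Cross-terms: -48, -96, -84, -12, -7, -42, -51  ⇒  Σ = -340
Signed area = Σ/2 = -170 (negative ⇒ clockwise traversal).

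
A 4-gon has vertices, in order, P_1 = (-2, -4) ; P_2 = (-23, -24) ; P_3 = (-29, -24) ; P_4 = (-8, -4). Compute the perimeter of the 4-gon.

|P_1P_2| = √((-21)² + (-20)²) = √841 = 29
|P_2P_3| = √((-6)² + (0)²) = √36 = 6
|P_3P_4| = √((21)² + (20)²) = √841 = 29
|P_4P_1| = √((6)² + (0)²) = √36 = 6
Perimeter = 29 + 6 + 29 + 6 = 70.

70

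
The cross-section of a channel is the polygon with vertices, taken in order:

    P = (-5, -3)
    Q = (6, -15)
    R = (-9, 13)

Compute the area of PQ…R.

64

Σ = (93) + (-57) + (92) = 128
Area = |Σ|/2 = 64.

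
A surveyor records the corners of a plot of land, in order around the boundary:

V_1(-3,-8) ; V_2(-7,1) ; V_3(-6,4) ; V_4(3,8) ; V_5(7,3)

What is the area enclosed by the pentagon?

117.5

Apply Gauss's area formula: 2A = Σ (x_i·y_{i+1} − x_{i+1}·y_i), indices taken mod 5.
Cross-terms: -59, -22, -60, -47, -47  ⇒  Σ = -235
Area = |Σ|/2 = 117.5.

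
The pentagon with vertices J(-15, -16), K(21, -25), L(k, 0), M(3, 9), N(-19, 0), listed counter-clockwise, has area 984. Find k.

23

Write out the shoelace sum; only the two edges meeting at L involve k:
2·Area = [(21·0 − k·(-25)) + (k·9 − 3·0)] + 1186
       = 34·k + 1186 = 1968
⇒ k = 23.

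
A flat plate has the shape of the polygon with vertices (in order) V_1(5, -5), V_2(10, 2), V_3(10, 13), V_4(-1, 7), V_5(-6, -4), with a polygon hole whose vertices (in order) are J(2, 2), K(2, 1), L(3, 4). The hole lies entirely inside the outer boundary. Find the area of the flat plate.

174

Outer boundary:
V_1→V_2: (5)(2) − (10)(-5) = 60
V_2→V_3: (10)(13) − (10)(2) = 110
V_3→V_4: (10)(7) − (-1)(13) = 83
V_4→V_5: (-1)(-4) − (-6)(7) = 46
V_5→V_1: (-6)(-5) − (5)(-4) = 50
Σ = 349
Area = |Σ|/2 = 174.5.
Hole:
Apply the shoelace formula: 2A = Σ (x_i·y_{i+1} − x_{i+1}·y_i), indices taken mod 3.
Cross-terms: -2, 5, -2  ⇒  Σ = 1
Area = |Σ|/2 = 0.5.
Net area = 174.5 − 0.5 = 174.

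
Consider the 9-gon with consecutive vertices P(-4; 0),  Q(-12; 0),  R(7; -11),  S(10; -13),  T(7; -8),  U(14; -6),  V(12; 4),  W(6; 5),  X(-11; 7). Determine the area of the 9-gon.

Apply the shoelace formula: 2A = Σ (x_i·y_{i+1} − x_{i+1}·y_i), indices taken mod 9.
P→Q: (-4)(0) − (-12)(0) = 0
Q→R: (-12)(-11) − (7)(0) = 132
R→S: (7)(-13) − (10)(-11) = 19
S→T: (10)(-8) − (7)(-13) = 11
T→U: (7)(-6) − (14)(-8) = 70
U→V: (14)(4) − (12)(-6) = 128
V→W: (12)(5) − (6)(4) = 36
W→X: (6)(7) − (-11)(5) = 97
X→P: (-11)(0) − (-4)(7) = 28
Σ = 521
Area = |Σ|/2 = 260.5.

260.5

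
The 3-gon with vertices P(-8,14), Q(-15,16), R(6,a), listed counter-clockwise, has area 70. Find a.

The doubled signed area Σ (x_i y_{i+1} − x_{i+1} y_i) is linear in a.
With a=0 it equals 70; the coefficient of a is -7 (from the two edges through R).
So -7·a + 70 = 2·70 = 140 ⇒ a = -10.

-10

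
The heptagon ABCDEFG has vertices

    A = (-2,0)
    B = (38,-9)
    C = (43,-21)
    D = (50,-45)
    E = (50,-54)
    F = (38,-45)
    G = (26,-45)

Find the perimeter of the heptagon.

|AB| = √((40)² + (-9)²) = √1681 = 41
|BC| = √((5)² + (-12)²) = √169 = 13
|CD| = √((7)² + (-24)²) = √625 = 25
|DE| = √((0)² + (-9)²) = √81 = 9
|EF| = √((-12)² + (9)²) = √225 = 15
|FG| = √((-12)² + (0)²) = √144 = 12
|GA| = √((-28)² + (45)²) = √2809 = 53
Perimeter = 41 + 13 + 25 + 9 + 15 + 12 + 53 = 168.

168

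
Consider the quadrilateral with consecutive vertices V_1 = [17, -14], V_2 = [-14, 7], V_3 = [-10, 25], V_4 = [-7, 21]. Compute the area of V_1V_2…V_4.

Apply the shoelace (surveyor's) formula: 2A = Σ (x_i·y_{i+1} − x_{i+1}·y_i), indices taken mod 4.
Cross-terms: -77, -280, -35, -259  ⇒  Σ = -651
Area = |Σ|/2 = 325.5.

325.5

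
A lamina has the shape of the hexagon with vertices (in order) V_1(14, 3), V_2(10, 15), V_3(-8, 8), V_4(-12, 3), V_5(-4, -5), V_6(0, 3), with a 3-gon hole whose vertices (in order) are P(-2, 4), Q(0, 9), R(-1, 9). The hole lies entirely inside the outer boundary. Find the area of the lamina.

232.5

Outer boundary:
Σ = (180) + (200) + (72) + (72) + (-12) + (-42) = 470
Area = |Σ|/2 = 235.
Hole:
Apply the surveyor's formula: 2A = Σ (x_i·y_{i+1} − x_{i+1}·y_i), indices taken mod 3.
P→Q: (-2)(9) − (0)(4) = -18
Q→R: (0)(9) − (-1)(9) = 9
R→P: (-1)(4) − (-2)(9) = 14
Σ = 5
Area = |Σ|/2 = 2.5.
Net area = 235 − 2.5 = 232.5.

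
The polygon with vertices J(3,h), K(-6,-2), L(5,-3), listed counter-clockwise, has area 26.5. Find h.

2

The doubled signed area Σ (x_i y_{i+1} − x_{i+1} y_i) is linear in h.
With h=0 it equals 31; the coefficient of h is 11 (from the two edges through J).
So 11·h + 31 = 2·26.5 = 53 ⇒ h = 2.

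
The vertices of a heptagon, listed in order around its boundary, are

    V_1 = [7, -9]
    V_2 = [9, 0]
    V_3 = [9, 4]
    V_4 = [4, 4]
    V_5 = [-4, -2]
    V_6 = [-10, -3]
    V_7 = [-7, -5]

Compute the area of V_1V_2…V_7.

132

Apply Gauss's area formula: 2A = Σ (x_i·y_{i+1} − x_{i+1}·y_i), indices taken mod 7.
V_1→V_2: (7)(0) − (9)(-9) = 81
V_2→V_3: (9)(4) − (9)(0) = 36
V_3→V_4: (9)(4) − (4)(4) = 20
V_4→V_5: (4)(-2) − (-4)(4) = 8
V_5→V_6: (-4)(-3) − (-10)(-2) = -8
V_6→V_7: (-10)(-5) − (-7)(-3) = 29
V_7→V_1: (-7)(-9) − (7)(-5) = 98
Σ = 264
Area = |Σ|/2 = 132.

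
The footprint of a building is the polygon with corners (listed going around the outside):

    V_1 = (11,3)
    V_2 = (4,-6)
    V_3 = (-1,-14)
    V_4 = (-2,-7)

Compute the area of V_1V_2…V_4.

45

Cross-terms: -78, -62, -21, 71  ⇒  Σ = -90
Area = |Σ|/2 = 45.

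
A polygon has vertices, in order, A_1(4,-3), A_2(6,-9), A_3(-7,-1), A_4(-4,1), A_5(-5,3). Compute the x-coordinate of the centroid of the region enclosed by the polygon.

Apply the shoelace formula. First the cross-terms c_i = x_i·y_{i+1} − x_{i+1}·y_i:
  -18, -69, -11, -7, 3  ⇒  2A = -102, A = -51.
Then Σ (x_i + x_{i+1})·c_i = 70, so x̄ = 70 / (6·(-51)) = -35/153.

-35/153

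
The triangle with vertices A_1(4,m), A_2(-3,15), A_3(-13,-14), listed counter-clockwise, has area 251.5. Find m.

The doubled signed area Σ (x_i y_{i+1} − x_{i+1} y_i) is linear in m.
With m=0 it equals 353; the coefficient of m is -10 (from the two edges through A_1).
So -10·m + 353 = 2·251.5 = 503 ⇒ m = -15.

-15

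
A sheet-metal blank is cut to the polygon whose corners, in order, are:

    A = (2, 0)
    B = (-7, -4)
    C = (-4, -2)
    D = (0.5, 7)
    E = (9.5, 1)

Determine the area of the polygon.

52.5

Apply the shoelace formula: 2A = Σ (x_i·y_{i+1} − x_{i+1}·y_i), indices taken mod 5.
Σ = (-8) + (-2) + (-27) + (-66) + (-2) = -105
Area = |Σ|/2 = 52.5.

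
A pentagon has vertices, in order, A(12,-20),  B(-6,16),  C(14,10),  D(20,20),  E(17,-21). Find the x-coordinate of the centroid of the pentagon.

152/15

Apply the surveyor's formula. First the cross-terms c_i = x_i·y_{i+1} − x_{i+1}·y_i:
  72, -284, 80, -760, -88  ⇒  2A = -980, A = -490.
Then Σ (x_i + x_{i+1})·c_i = -29792, so x̄ = -29792 / (6·(-490)) = 152/15.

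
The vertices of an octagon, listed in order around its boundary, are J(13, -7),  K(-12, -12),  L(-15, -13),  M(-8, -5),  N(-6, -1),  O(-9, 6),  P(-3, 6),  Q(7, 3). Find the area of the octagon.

Apply Gauss's area formula: 2A = Σ (x_i·y_{i+1} − x_{i+1}·y_i), indices taken mod 8.
Σ = (-240) + (-24) + (-29) + (-22) + (-45) + (-36) + (-51) + (-88) = -535
Area = |Σ|/2 = 267.5.

267.5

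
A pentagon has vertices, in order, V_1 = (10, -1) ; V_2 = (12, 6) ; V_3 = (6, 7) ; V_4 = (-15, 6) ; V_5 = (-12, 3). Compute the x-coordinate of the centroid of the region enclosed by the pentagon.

0.6

Apply Gauss's area formula. First the cross-terms c_i = x_i·y_{i+1} − x_{i+1}·y_i:
  72, 48, 141, 27, -18  ⇒  2A = 270, A = 135.
Then Σ (x_i + x_{i+1})·c_i = 486, so x̄ = 486 / (6·135) = 0.6.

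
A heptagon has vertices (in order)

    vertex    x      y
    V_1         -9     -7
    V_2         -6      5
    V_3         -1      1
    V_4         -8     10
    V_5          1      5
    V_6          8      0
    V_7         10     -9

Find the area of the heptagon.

Apply the shoelace formula: 2A = Σ (x_i·y_{i+1} − x_{i+1}·y_i), indices taken mod 7.
V_1→V_2: (-9)(5) − (-6)(-7) = -87
V_2→V_3: (-6)(1) − (-1)(5) = -1
V_3→V_4: (-1)(10) − (-8)(1) = -2
V_4→V_5: (-8)(5) − (1)(10) = -50
V_5→V_6: (1)(0) − (8)(5) = -40
V_6→V_7: (8)(-9) − (10)(0) = -72
V_7→V_1: (10)(-7) − (-9)(-9) = -151
Σ = -403
Area = |Σ|/2 = 201.5.

201.5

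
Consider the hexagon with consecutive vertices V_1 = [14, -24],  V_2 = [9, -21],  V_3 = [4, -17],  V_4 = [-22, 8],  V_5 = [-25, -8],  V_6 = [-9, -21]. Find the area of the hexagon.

Apply the surveyor's formula: 2A = Σ (x_i·y_{i+1} − x_{i+1}·y_i), indices taken mod 6.
V_1→V_2: (14)(-21) − (9)(-24) = -78
V_2→V_3: (9)(-17) − (4)(-21) = -69
V_3→V_4: (4)(8) − (-22)(-17) = -342
V_4→V_5: (-22)(-8) − (-25)(8) = 376
V_5→V_6: (-25)(-21) − (-9)(-8) = 453
V_6→V_1: (-9)(-24) − (14)(-21) = 510
Σ = 850
Area = |Σ|/2 = 425.

425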